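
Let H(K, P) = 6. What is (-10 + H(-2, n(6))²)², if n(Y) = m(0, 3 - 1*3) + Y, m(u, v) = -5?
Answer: 676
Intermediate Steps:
n(Y) = -5 + Y
(-10 + H(-2, n(6))²)² = (-10 + 6²)² = (-10 + 36)² = 26² = 676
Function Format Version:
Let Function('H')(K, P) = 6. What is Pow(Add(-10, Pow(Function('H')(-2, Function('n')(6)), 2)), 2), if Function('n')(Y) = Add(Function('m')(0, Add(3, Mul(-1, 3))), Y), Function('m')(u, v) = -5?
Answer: 676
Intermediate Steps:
Function('n')(Y) = Add(-5, Y)
Pow(Add(-10, Pow(Function('H')(-2, Function('n')(6)), 2)), 2) = Pow(Add(-10, Pow(6, 2)), 2) = Pow(Add(-10, 36), 2) = Pow(26, 2) = 676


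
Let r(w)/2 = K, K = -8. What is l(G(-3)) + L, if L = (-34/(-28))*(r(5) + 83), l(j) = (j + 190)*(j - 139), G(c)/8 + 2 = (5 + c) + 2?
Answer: -353593/14 ≈ -25257.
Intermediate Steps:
r(w) = -16 (r(w) = 2*(-8) = -16)
G(c) = 40 + 8*c (G(c) = -16 + 8*((5 + c) + 2) = -16 + 8*(7 + c) = -16 + (56 + 8*c) = 40 + 8*c)
l(j) = (-139 + j)*(190 + j) (l(j) = (190 + j)*(-139 + j) = (-139 + j)*(190 + j))
L = 1139/14 (L = (-34/(-28))*(-16 + 83) = -34*(-1/28)*67 = (17/14)*67 = 1139/14 ≈ 81.357)
l(G(-3)) + L = (-26410 + (40 + 8*(-3))² + 51*(40 + 8*(-3))) + 1139/14 = (-26410 + (40 - 24)² + 51*(40 - 24)) + 1139/14 = (-26410 + 16² + 51*16) + 1139/14 = (-26410 + 256 + 816) + 1139/14 = -25338 + 1139/14 = -353593/14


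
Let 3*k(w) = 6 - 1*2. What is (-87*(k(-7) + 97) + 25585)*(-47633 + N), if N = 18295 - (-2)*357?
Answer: -487466720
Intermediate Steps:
N = 19009 (N = 18295 - 1*(-714) = 18295 + 714 = 19009)
k(w) = 4/3 (k(w) = (6 - 1*2)/3 = (6 - 2)/3 = (⅓)*4 = 4/3)
(-87*(k(-7) + 97) + 25585)*(-47633 + N) = (-87*(4/3 + 97) + 25585)*(-47633 + 19009) = (-87*295/3 + 25585)*(-28624) = (-8555 + 25585)*(-28624) = 17030*(-28624) = -487466720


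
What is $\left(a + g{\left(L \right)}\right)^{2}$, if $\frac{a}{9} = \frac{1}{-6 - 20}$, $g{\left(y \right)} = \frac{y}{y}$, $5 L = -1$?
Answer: $\frac{289}{676} \approx 0.42752$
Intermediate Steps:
$L = - \frac{1}{5}$ ($L = \frac{1}{5} \left(-1\right) = - \frac{1}{5} \approx -0.2$)
$g{\left(y \right)} = 1$
$a = - \frac{9}{26}$ ($a = \frac{9}{-6 - 20} = \frac{9}{-26} = 9 \left(- \frac{1}{26}\right) = - \frac{9}{26} \approx -0.34615$)
$\left(a + g{\left(L \right)}\right)^{2} = \left(- \frac{9}{26} + 1\right)^{2} = \left(\frac{17}{26}\right)^{2} = \frac{289}{676}$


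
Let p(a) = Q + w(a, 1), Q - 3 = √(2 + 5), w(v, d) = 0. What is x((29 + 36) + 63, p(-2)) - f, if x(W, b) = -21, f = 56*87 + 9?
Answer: -4902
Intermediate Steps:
f = 4881 (f = 4872 + 9 = 4881)
Q = 3 + √7 (Q = 3 + √(2 + 5) = 3 + √7 ≈ 5.6458)
p(a) = 3 + √7 (p(a) = (3 + √7) + 0 = 3 + √7)
x((29 + 36) + 63, p(-2)) - f = -21 - 1*4881 = -21 - 4881 = -4902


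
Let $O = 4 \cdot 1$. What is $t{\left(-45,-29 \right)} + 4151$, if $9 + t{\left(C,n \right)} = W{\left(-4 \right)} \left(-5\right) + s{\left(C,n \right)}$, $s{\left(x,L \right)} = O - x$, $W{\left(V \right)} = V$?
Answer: $4211$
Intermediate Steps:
$O = 4$
$s{\left(x,L \right)} = 4 - x$
$t{\left(C,n \right)} = 15 - C$ ($t{\left(C,n \right)} = -9 - \left(-24 + C\right) = 15 - C$)
$t{\left(-45,-29 \right)} + 4151 = \left(15 - -45\right) + 4151 = \left(15 + 45\right) + 4151 = 60 + 4151 = 4211$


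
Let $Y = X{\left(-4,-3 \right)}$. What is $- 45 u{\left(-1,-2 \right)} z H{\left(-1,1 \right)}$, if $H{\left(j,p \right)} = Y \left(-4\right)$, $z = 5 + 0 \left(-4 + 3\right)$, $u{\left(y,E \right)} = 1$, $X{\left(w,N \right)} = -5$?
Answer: $-4500$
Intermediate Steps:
$Y = -5$
$z = 5$ ($z = 5 + 0 \left(-1\right) = 5 + 0 = 5$)
$H{\left(j,p \right)} = 20$ ($H{\left(j,p \right)} = \left(-5\right) \left(-4\right) = 20$)
$- 45 u{\left(-1,-2 \right)} z H{\left(-1,1 \right)} = - 45 \cdot 1 \cdot 5 \cdot 20 = \left(-45\right) 5 \cdot 20 = \left(-225\right) 20 = -4500$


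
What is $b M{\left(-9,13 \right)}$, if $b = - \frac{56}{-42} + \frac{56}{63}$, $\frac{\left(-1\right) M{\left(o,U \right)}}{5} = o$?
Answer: $100$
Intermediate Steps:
$M{\left(o,U \right)} = - 5 o$
$b = \frac{20}{9}$ ($b = \left(-56\right) \left(- \frac{1}{42}\right) + 56 \cdot \frac{1}{63} = \frac{4}{3} + \frac{8}{9} = \frac{20}{9} \approx 2.2222$)
$b M{\left(-9,13 \right)} = \frac{20 \left(\left(-5\right) \left(-9\right)\right)}{9} = \frac{20}{9} \cdot 45 = 100$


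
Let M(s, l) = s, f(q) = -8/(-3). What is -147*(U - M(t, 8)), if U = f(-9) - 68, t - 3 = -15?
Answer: 7840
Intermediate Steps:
t = -12 (t = 3 - 15 = -12)
f(q) = 8/3 (f(q) = -8*(-⅓) = 8/3)
U = -196/3 (U = 8/3 - 68 = -196/3 ≈ -65.333)
-147*(U - M(t, 8)) = -147*(-196/3 - 1*(-12)) = -147*(-196/3 + 12) = -147*(-160/3) = 7840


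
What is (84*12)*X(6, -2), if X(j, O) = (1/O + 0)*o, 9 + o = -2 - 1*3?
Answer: 7056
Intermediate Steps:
o = -14 (o = -9 + (-2 - 1*3) = -9 + (-2 - 3) = -9 - 5 = -14)
X(j, O) = -14/O (X(j, O) = (1/O + 0)*(-14) = -14/O)
(84*12)*X(6, -2) = (84*12)*(-14/(-2)) = 1008*(-14*(-½)) = 1008*7 = 7056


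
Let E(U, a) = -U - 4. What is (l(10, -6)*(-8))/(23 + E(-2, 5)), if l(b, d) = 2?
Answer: -16/21 ≈ -0.76190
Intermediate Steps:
E(U, a) = -4 - U
(l(10, -6)*(-8))/(23 + E(-2, 5)) = (2*(-8))/(23 + (-4 - 1*(-2))) = -16/(23 + (-4 + 2)) = -16/(23 - 2) = -16/21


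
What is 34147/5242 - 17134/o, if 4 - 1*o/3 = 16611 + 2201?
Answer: 504131689/73943652 ≈ 6.8178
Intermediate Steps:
o = -56424 (o = 12 - 3*(16611 + 2201) = 12 - 3*18812 = 12 - 56436 = -56424)
34147/5242 - 17134/o = 34147/5242 - 17134/(-56424) = 34147*(1/5242) - 17134*(-1/56424) = 34147/5242 + 8567/28212 = 504131689/73943652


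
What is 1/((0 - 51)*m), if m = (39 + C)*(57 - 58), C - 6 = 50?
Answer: 1/4845 ≈ 0.00020640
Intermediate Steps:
C = 56 (C = 6 + 50 = 56)
m = -95 (m = (39 + 56)*(57 - 58) = 95*(-1) = -95)
1/((0 - 51)*m) = 1/((0 - 51)*(-95)) = 1/(-51*(-95)) = 1/4845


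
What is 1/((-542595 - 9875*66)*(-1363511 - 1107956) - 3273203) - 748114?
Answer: -2208268676753999967/2951780980912 ≈ -7.4811e+5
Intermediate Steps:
1/((-542595 - 9875*66)*(-1363511 - 1107956) - 3273203) - 748114 = 1/((-542595 - 651750)*(-2471467) - 3273203) - 748114 = 1/(-1194345*(-2471467) - 3273203) - 748114 = 1/(2951784254115 - 3273203) - 748114 = 1/2951780980912 - 748114 = -2208268676753999967/2951780980912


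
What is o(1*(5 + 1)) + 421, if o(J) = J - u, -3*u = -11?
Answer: 1270/3 ≈ 423.33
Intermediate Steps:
u = 11/3 (u = -1/3*(-11) = 11/3 ≈ 3.6667)
o(J) = -11/3 + J (o(J) = J - 1*11/3 = J - 11/3 = -11/3 + J)
o(1*(5 + 1)) + 421 = (-11/3 + 1*(5 + 1)) + 421 = (-11/3 + 1*6) + 421 = (-11/3 + 6) + 421 = 7/3 + 421 = 1270/3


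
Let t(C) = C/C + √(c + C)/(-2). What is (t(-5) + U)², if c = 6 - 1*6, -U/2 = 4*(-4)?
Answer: (66 - I*√5)²/4 ≈ 1087.8 - 73.79*I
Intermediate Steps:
U = 32 (U = -8*(-4) = -2*(-16) = 32)
c = 0 (c = 6 - 6 = 0)
t(C) = 1 - √C/2 (t(C) = C/C + √(0 + C)/(-2) = 1 + √C*(-½) = 1 - √C/2)
(t(-5) + U)² = ((1 - I*√5/2) + 32)² = (33 - I*√5/2)²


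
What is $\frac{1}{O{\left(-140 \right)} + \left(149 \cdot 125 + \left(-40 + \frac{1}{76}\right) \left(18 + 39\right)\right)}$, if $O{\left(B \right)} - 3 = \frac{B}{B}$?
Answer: $\frac{4}{65399} \approx 6.1163 \cdot 10^{-5}$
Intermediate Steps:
$O{\left(B \right)} = 4$ ($O{\left(B \right)} = 3 + \frac{B}{B} = 3 + 1 = 4$)
$\frac{1}{O{\left(-140 \right)} + \left(149 \cdot 125 + \left(-40 + \frac{1}{76}\right) \left(18 + 39\right)\right)} = \frac{1}{4 + \left(149 \cdot 125 + \left(-40 + \frac{1}{76}\right) \left(18 + 39\right)\right)} = \frac{1}{4 + \left(18625 + \left(-40 + \frac{1}{76}\right) 57\right)} = \frac{1}{4 + \left(18625 - \frac{9117}{4}\right)} = \frac{1}{4 + \frac{65383}{4}} = \frac{1}{\frac{65399}{4}} = \frac{4}{65399}$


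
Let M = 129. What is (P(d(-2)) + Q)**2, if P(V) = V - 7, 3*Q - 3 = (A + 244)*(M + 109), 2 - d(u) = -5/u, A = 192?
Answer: 43055005009/36 ≈ 1.1960e+9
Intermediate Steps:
d(u) = 2 + 5/u (d(u) = 2 - (-5)/u = 2 + 5/u)
Q = 103771/3 (Q = 1 + ((192 + 244)*(129 + 109))/3 = 1 + (436*238)/3 = 1 + (1/3)*103768 = 1 + 103768/3 = 103771/3 ≈ 34590.)
P(V) = -7 + V
(P(d(-2)) + Q)**2 = ((-7 + (2 + 5/(-2))) + 103771/3)**2 = ((-7 + (2 + 5*(-1/2))) + 103771/3)**2 = ((-7 + (2 - 5/2)) + 103771/3)**2 = ((-7 - 1/2) + 103771/3)**2 = (-15/2 + 103771/3)**2 = (207497/6)**2 = 43055005009/36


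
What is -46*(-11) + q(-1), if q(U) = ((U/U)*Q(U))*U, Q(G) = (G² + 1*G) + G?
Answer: 507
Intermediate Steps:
Q(G) = G² + 2*G (Q(G) = (G² + G) + G = (G + G²) + G = G² + 2*G)
q(U) = U²*(2 + U) (q(U) = ((U/U)*(U*(2 + U)))*U = (1*(U*(2 + U)))*U = (U*(2 + U))*U = U²*(2 + U))
-46*(-11) + q(-1) = -46*(-11) + (-1)²*(2 - 1) = 506 + 1*1 = 506 + 1 = 507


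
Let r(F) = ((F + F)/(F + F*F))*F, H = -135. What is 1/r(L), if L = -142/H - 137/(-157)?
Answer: 30992/40789 ≈ 0.75981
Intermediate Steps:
L = 40789/21195 (L = -142/(-135) - 137/(-157) = -142*(-1/135) - 137*(-1/157) = 142/135 + 137/157 = 40789/21195 ≈ 1.9245)
r(F) = 2*F²/(F + F²) (r(F) = ((2*F)/(F + F²))*F = (2*F/(F + F²))*F = 2*F²/(F + F²))
1/r(L) = 1/(2*(40789/21195)/(1 + 40789/21195)) = 1/(2*(40789/21195)/(61984/21195)) = 1/(2*(40789/21195)*(21195/61984)) = 1/(40789/30992) = 30992/40789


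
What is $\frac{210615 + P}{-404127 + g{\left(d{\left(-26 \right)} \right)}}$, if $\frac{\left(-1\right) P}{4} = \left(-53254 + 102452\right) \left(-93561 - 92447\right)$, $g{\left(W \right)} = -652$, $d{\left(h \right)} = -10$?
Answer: $- \frac{36605096951}{404779} \approx -90432.0$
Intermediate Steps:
$P = 36604886336$ ($P = - 4 \left(-53254 + 102452\right) \left(-93561 - 92447\right) = - 4 \cdot 49198 \left(-186008\right) = \left(-4\right) \left(-9151221584\right) = 36604886336$)
$\frac{210615 + P}{-404127 + g{\left(d{\left(-26 \right)} \right)}} = \frac{210615 + 36604886336}{-404127 - 652} = \frac{36605096951}{-404779} = 36605096951 \left(- \frac{1}{404779}\right) = - \frac{36605096951}{404779}$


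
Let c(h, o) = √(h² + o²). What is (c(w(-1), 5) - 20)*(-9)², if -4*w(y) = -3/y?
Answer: -1620 + 81*√409/4 ≈ -1210.5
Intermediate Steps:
w(y) = 3/(4*y) (w(y) = -(-3)/(4*y) = 3/(4*y))
(c(w(-1), 5) - 20)*(-9)² = (√(((¾)/(-1))² + 5²) - 20)*(-9)² = (√(((¾)*(-1))² + 25) - 20)*81 = (√((-¾)² + 25) - 20)*81 = (√(9/16 + 25) - 20)*81 = (√(409/16) - 20)*81 = (√409/4 - 20)*81 = (-20 + √409/4)*81 = -1620 + 81*√409/4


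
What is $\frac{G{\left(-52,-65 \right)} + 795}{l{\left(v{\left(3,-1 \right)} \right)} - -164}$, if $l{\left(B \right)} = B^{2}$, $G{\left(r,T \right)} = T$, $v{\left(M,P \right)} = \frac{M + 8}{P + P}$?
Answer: $\frac{2920}{777} \approx 3.758$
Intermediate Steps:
$v{\left(M,P \right)} = \frac{8 + M}{2 P}$
$\frac{G{\left(-52,-65 \right)} + 795}{l{\left(v{\left(3,-1 \right)} \right)} - -164} = \frac{-65 + 795}{\left(\frac{8 + 3}{2 \left(-1\right)}\right)^{2} - -164} = \frac{730}{\left(\frac{1}{2} \left(-1\right) 11\right)^{2} + \left(-12 + 176\right)} = \frac{730}{\left(- \frac{11}{2}\right)^{2} + 164} = \frac{730}{\frac{121}{4} + 164} = \frac{730}{\frac{777}{4}} = 730 \cdot \frac{4}{777} = \frac{2920}{777}$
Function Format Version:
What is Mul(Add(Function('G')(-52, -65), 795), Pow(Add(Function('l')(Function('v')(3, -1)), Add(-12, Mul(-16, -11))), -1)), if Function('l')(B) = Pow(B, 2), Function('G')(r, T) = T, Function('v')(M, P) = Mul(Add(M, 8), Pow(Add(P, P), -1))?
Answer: Rational(2920, 777) ≈ 3.7580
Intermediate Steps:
Function('v')(M, P) = Mul(Rational(1, 2), Pow(P, -1), Add(8, M)) (Function('v')(M, P) = Mul(Add(8, M), Pow(Mul(2, P), -1)) = Mul(Add(8, M), Mul(Rational(1, 2), Pow(P, -1))) = Mul(Rational(1, 2), Pow(P, -1), Add(8, M)))
Mul(Add(Function('G')(-52, -65), 795), Pow(Add(Function('l')(Function('v')(3, -1)), Add(-12, Mul(-16, -11))), -1)) = Mul(Add(-65, 795), Pow(Add(Pow(Mul(Rational(1, 2), Pow(-1, -1), Add(8, 3)), 2), Add(-12, Mul(-16, -11))), -1)) = Mul(730, Pow(Add(Pow(Mul(Rational(1, 2), -1, 11), 2), Add(-12, 176)), -1)) = Mul(730, Pow(Add(Pow(Rational(-11, 2), 2), 164), -1)) = Mul(730, Pow(Add(Rational(121, 4), 164), -1)) = Mul(730, Pow(Rational(777, 4), -1)) = Mul(730, Rational(4, 777)) = Rational(2920, 777)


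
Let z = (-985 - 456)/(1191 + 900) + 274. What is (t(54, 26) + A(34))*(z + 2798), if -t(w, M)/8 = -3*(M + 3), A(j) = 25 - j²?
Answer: -931206095/697 ≈ -1.3360e+6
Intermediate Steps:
t(w, M) = 72 + 24*M (t(w, M) = -(-24)*(M + 3) = -(-24)*(3 + M) = -8*(-9 - 3*M) = 72 + 24*M)
z = 571493/2091 (z = -1441/2091 + 274 = 571493/2091 ≈ 273.31)
(t(54, 26) + A(34))*(z + 2798) = ((72 + 24*26) + (25 - 1*34²))*(571493/2091 + 2798) = ((72 + 624) + (25 - 1*1156))*(6422111/2091) = (696 + (25 - 1156))*(6422111/2091) = (696 - 1131)*(6422111/2091) = -435*6422111/2091 = -931206095/697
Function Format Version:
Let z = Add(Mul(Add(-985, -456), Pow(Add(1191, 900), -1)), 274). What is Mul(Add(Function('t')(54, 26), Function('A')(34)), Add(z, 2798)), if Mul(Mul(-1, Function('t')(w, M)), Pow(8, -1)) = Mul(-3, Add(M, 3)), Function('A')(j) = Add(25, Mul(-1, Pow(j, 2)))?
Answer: Rational(-931206095, 697) ≈ -1.3360e+6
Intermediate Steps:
Function('t')(w, M) = Add(72, Mul(24, M)) (Function('t')(w, M) = Mul(-8, Mul(-3, Add(M, 3))) = Mul(-8, Mul(-3, Add(3, M))) = Mul(-8, Add(-9, Mul(-3, M))) = Add(72, Mul(24, M)))
z = Rational(571493, 2091) (z = Add(Mul(-1441, Pow(2091, -1)), 274) = Add(Mul(-1441, Rational(1, 2091)), 274) = Add(Rational(-1441, 2091), 274) = Rational(571493, 2091) ≈ 273.31)
Mul(Add(Function('t')(54, 26), Function('A')(34)), Add(z, 2798)) = Mul(Add(Add(72, Mul(24, 26)), Add(25, Mul(-1, Pow(34, 2)))), Add(Rational(571493, 2091), 2798)) = Mul(Add(Add(72, 624), Add(25, Mul(-1, 1156))), Rational(6422111, 2091)) = Mul(Add(696, Add(25, -1156)), Rational(6422111, 2091)) = Mul(Add(696, -1131), Rational(6422111, 2091)) = Mul(-435, Rational(6422111, 2091)) = Rational(-931206095, 697)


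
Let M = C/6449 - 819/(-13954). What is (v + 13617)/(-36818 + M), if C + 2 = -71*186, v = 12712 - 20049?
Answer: -565133092880/3313406763729 ≈ -0.17056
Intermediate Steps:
v = -7337
C = -13208 (C = -2 - 71*186 = -2 - 13206 = -13208)
M = -179022701/89989346 (M = -13208/6449 - 819/(-13954) = -13208*1/6449 - 819*(-1/13954) = -13208/6449 + 819/13954 = -179022701/89989346 ≈ -1.9894)
(v + 13617)/(-36818 + M) = (-7337 + 13617)/(-36818 - 179022701/89989346) = 6280/(-3313406763729/89989346) = 6280*(-89989346/3313406763729) = -565133092880/3313406763729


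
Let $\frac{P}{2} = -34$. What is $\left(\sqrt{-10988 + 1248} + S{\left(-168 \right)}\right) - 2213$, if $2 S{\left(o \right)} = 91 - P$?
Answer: $- \frac{4267}{2} + 2 i \sqrt{2435} \approx -2133.5 + 98.691 i$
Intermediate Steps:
$P = -68$ ($P = 2 \left(-34\right) = -68$)
$S{\left(o \right)} = \frac{159}{2}$ ($S{\left(o \right)} = \frac{91 - -68}{2} = \frac{91 + 68}{2} = \frac{1}{2} \cdot 159 = \frac{159}{2}$)
$\left(\sqrt{-10988 + 1248} + S{\left(-168 \right)}\right) - 2213 = \left(\sqrt{-10988 + 1248} + \frac{159}{2}\right) - 2213 = \left(\sqrt{-9740} + \frac{159}{2}\right) - 2213 = \left(2 i \sqrt{2435} + \frac{159}{2}\right) - 2213 = \left(\frac{159}{2} + 2 i \sqrt{2435}\right) - 2213 = - \frac{4267}{2} + 2 i \sqrt{2435}$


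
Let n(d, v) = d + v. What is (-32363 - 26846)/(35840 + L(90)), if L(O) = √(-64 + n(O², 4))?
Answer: -53051264/32112439 + 59209*√2010/642248780 ≈ -1.6479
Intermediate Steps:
L(O) = √(-60 + O²) (L(O) = √(-64 + (O² + 4)) = √(-64 + (4 + O²)) = √(-60 + O²))
(-32363 - 26846)/(35840 + L(90)) = (-32363 - 26846)/(35840 + √(-60 + 90²)) = -59209/(35840 + √(-60 + 8100)) = -59209/(35840 + √8040) = -59209/(35840 + 2*√2010)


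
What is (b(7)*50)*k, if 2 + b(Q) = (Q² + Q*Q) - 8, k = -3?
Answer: -13200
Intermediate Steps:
b(Q) = -10 + 2*Q² (b(Q) = -2 + ((Q² + Q*Q) - 8) = -2 + ((Q² + Q²) - 8) = -2 + (2*Q² - 8) = -2 + (-8 + 2*Q²) = -10 + 2*Q²)
(b(7)*50)*k = ((-10 + 2*7²)*50)*(-3) = ((-10 + 2*49)*50)*(-3) = ((-10 + 98)*50)*(-3) = (88*50)*(-3) = 4400*(-3) = -13200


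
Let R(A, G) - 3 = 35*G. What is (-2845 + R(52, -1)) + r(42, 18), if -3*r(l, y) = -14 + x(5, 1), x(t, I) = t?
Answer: -2874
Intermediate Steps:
r(l, y) = 3 (r(l, y) = -(-14 + 5)/3 = -⅓*(-9) = 3)
R(A, G) = 3 + 35*G
(-2845 + R(52, -1)) + r(42, 18) = (-2845 + (3 + 35*(-1))) + 3 = (-2845 + (3 - 35)) + 3 = (-2845 - 32) + 3 = -2877 + 3 = -2874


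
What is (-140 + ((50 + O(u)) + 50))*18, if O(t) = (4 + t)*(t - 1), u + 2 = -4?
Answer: -468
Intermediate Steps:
u = -6 (u = -2 - 4 = -6)
O(t) = (-1 + t)*(4 + t) (O(t) = (4 + t)*(-1 + t) = (-1 + t)*(4 + t))
(-140 + ((50 + O(u)) + 50))*18 = (-140 + ((50 + (-4 + (-6)² + 3*(-6))) + 50))*18 = (-140 + ((50 + (-4 + 36 - 18)) + 50))*18 = (-140 + ((50 + 14) + 50))*18 = (-140 + (64 + 50))*18 = (-140 + 114)*18 = -26*18 = -468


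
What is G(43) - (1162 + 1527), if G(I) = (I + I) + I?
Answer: -2560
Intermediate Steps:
G(I) = 3*I (G(I) = 2*I + I = 3*I)
G(43) - (1162 + 1527) = 3*43 - (1162 + 1527) = 129 - 1*2689 = 129 - 2689 = -2560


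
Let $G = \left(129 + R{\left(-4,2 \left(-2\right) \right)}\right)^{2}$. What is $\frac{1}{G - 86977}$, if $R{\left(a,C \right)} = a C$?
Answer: $- \frac{1}{65952} \approx -1.5163 \cdot 10^{-5}$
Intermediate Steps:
$R{\left(a,C \right)} = C a$
$G = 21025$ ($G = \left(129 + 2 \left(-2\right) \left(-4\right)\right)^{2} = \left(129 - -16\right)^{2} = \left(129 + 16\right)^{2} = 145^{2} = 21025$)
$\frac{1}{G - 86977} = \frac{1}{21025 - 86977} = \frac{1}{-65952} = - \frac{1}{65952}$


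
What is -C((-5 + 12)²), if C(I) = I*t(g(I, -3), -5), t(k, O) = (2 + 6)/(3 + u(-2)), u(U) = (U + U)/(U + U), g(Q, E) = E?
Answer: -98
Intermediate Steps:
u(U) = 1 (u(U) = (2*U)/((2*U)) = (2*U)*(1/(2*U)) = 1)
t(k, O) = 2 (t(k, O) = (2 + 6)/(3 + 1) = 8/4 = 8*(¼) = 2)
C(I) = 2*I (C(I) = I*2 = 2*I)
-C((-5 + 12)²) = -2*(-5 + 12)² = -2*7² = -2*49 = -1*98 = -98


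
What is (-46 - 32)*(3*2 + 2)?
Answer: -624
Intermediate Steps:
(-46 - 32)*(3*2 + 2) = -78*(6 + 2) = -78*8 = -624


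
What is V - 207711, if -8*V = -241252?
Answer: -355109/2 ≈ -1.7755e+5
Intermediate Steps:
V = 60313/2 (V = -1/8*(-241252) = 60313/2 ≈ 30157.)
V - 207711 = 60313/2 - 207711 = -355109/2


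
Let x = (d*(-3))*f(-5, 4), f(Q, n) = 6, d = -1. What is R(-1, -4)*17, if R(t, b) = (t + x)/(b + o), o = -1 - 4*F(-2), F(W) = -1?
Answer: -289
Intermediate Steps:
x = 18 (x = -1*(-3)*6 = 3*6 = 18)
o = 3 (o = -1 - 4*(-1) = -1 + 4 = 3)
R(t, b) = (18 + t)/(3 + b) (R(t, b) = (t + 18)/(b + 3) = (18 + t)/(3 + b))
R(-1, -4)*17 = ((18 - 1)/(3 - 4))*17 = (17/(-1))*17 = -1*17*17 = -17*17 = -289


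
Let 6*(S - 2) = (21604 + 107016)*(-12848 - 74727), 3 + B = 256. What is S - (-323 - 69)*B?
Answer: -5631650716/3 ≈ -1.8772e+9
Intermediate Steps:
B = 253 (B = -3 + 256 = 253)
S = -5631948244/3 (S = 2 + ((21604 + 107016)*(-12848 - 74727))/6 = 2 + (128620*(-87575))/6 = 2 + (⅙)*(-11263896500) = 2 - 5631948250/3 = -5631948244/3 ≈ -1.8773e+9)
S - (-323 - 69)*B = -5631948244/3 - (-323 - 69)*253 = -5631948244/3 - (-392)*253 = -5631948244/3 - 1*(-99176) = -5631948244/3 + 99176 = -5631650716/3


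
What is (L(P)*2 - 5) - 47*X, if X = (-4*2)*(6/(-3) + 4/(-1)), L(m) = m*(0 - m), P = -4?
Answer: -2293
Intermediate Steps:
L(m) = -m² (L(m) = m*(-m) = -m²)
X = 48 (X = -8*(6*(-⅓) + 4*(-1)) = -8*(-2 - 4) = -8*(-6) = 48)
(L(P)*2 - 5) - 47*X = (-1*(-4)²*2 - 5) - 47*48 = (-1*16*2 - 5) - 2256 = (-16*2 - 5) - 2256 = (-32 - 5) - 2256 = -37 - 2256 = -2293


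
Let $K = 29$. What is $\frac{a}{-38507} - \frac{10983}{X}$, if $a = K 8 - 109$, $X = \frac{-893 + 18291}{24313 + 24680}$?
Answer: $- \frac{20720238352287}{669944786} \approx -30928.0$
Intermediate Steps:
$X = \frac{17398}{48993} \approx 0.35511$
$a = 123$ ($a = 29 \cdot 8 - 109 = 232 - 109 = 123$)
$\frac{a}{-38507} - \frac{10983}{X} = \frac{123}{-38507} - \frac{10983}{\frac{17398}{48993}} = 123 \left(- \frac{1}{38507}\right) - \frac{538090119}{17398} = - \frac{123}{38507} - \frac{538090119}{17398} = - \frac{20720238352287}{669944786}$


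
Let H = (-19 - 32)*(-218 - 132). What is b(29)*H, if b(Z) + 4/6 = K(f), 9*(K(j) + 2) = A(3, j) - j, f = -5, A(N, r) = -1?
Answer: -119000/3 ≈ -39667.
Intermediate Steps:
H = 17850 (H = -51*(-350) = 17850)
K(j) = -19/9 - j/9 (K(j) = -2 + (-1 - j)/9 = -2 + (-⅑ - j/9) = -19/9 - j/9)
b(Z) = -20/9 (b(Z) = -⅔ + (-19/9 - ⅑*(-5)) = -⅔ + (-19/9 + 5/9) = -⅔ - 14/9 = -20/9)
b(29)*H = -20/9*17850 = -119000/3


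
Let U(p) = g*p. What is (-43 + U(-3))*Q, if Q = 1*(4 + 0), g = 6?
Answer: -244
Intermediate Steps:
U(p) = 6*p
Q = 4 (Q = 1*4 = 4)
(-43 + U(-3))*Q = (-43 + 6*(-3))*4 = (-43 - 18)*4 = -61*4 = -244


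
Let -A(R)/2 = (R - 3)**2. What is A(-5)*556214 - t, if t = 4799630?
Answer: -75995022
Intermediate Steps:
A(R) = -2*(-3 + R)**2 (A(R) = -2*(R - 3)**2 = -2*(-3 + R)**2)
A(-5)*556214 - t = -2*(-3 - 5)**2*556214 - 1*4799630 = -2*(-8)**2*556214 - 4799630 = -2*64*556214 - 4799630 = -128*556214 - 4799630 = -71195392 - 4799630 = -75995022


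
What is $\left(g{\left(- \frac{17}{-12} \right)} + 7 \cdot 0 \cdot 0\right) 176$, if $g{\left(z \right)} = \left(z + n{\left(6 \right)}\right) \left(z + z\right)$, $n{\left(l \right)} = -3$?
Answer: $- \frac{7106}{9} \approx -789.56$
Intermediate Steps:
$g{\left(z \right)} = 2 z \left(-3 + z\right)$ ($g{\left(z \right)} = \left(z - 3\right) \left(z + z\right) = \left(-3 + z\right) 2 z = 2 z \left(-3 + z\right)$)
$\left(g{\left(- \frac{17}{-12} \right)} + 7 \cdot 0 \cdot 0\right) 176 = \left(2 \left(- \frac{17}{-12}\right) \left(-3 - \frac{17}{-12}\right) + 7 \cdot 0 \cdot 0\right) 176 = \left(2 \left(\left(-17\right) \left(- \frac{1}{12}\right)\right) \left(-3 - - \frac{17}{12}\right) + 0 \cdot 0\right) 176 = \left(2 \cdot \frac{17}{12} \left(-3 + \frac{17}{12}\right) + 0\right) 176 = \left(2 \cdot \frac{17}{12} \left(- \frac{19}{12}\right) + 0\right) 176 = \left(- \frac{323}{72} + 0\right) 176 = \left(- \frac{323}{72}\right) 176 = - \frac{7106}{9}$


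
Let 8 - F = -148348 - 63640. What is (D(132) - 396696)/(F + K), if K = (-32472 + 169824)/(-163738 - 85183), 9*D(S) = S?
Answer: -1255198909/670806597 ≈ -1.8712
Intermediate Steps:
D(S) = S/9
F = 211996 (F = 8 - (-148348 - 63640) = 8 - 1*(-211988) = 8 + 211988 = 211996)
K = -2328/4219 (K = 137352/(-248921) = 137352*(-1/248921) = -2328/4219 ≈ -0.55179)
(D(132) - 396696)/(F + K) = ((1/9)*132 - 396696)/(211996 - 2328/4219) = (44/3 - 396696)/(894408796/4219) = -1190044/3*4219/894408796 = -1255198909/670806597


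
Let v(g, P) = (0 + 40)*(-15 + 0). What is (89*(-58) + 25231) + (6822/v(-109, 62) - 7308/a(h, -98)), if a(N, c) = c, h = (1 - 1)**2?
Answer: 14092541/700 ≈ 20132.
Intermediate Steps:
h = 0 (h = 0**2 = 0)
v(g, P) = -600 (v(g, P) = 40*(-15) = -600)
(89*(-58) + 25231) + (6822/v(-109, 62) - 7308/a(h, -98)) = (89*(-58) + 25231) + (6822/(-600) - 7308/(-98)) = (-5162 + 25231) + (6822*(-1/600) - 7308*(-1/98)) = 20069 + (-1137/100 + 522/7) = 20069 + 44241/700 = 14092541/700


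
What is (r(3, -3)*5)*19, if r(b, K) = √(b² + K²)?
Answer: 285*√2 ≈ 403.05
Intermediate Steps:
r(b, K) = √(K² + b²)
(r(3, -3)*5)*19 = (√((-3)² + 3²)*5)*19 = (√(9 + 9)*5)*19 = (√18*5)*19 = ((3*√2)*5)*19 = (15*√2)*19 = 285*√2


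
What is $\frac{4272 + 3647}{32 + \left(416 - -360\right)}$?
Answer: $\frac{7919}{808} \approx 9.8007$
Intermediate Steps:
$\frac{4272 + 3647}{32 + \left(416 - -360\right)} = \frac{7919}{32 + \left(416 + \left(-714 + 1074\right)\right)} = \frac{7919}{32 + \left(416 + 360\right)} = \frac{7919}{32 + 776} = \frac{7919}{808}$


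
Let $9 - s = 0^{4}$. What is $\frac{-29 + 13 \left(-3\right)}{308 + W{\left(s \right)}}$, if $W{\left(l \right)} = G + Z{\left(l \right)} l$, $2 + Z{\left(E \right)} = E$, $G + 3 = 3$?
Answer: $- \frac{68}{371} \approx -0.18329$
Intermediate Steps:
$G = 0$ ($G = -3 + 3 = 0$)
$Z{\left(E \right)} = -2 + E$
$s = 9$ ($s = 9 - 0^{4} = 9 - 0 = 9 + 0 = 9$)
$W{\left(l \right)} = l \left(-2 + l\right)$ ($W{\left(l \right)} = 0 + \left(-2 + l\right) l = 0 + l \left(-2 + l\right) = l \left(-2 + l\right)$)
$\frac{-29 + 13 \left(-3\right)}{308 + W{\left(s \right)}} = \frac{-29 + 13 \left(-3\right)}{308 + 9 \left(-2 + 9\right)} = \frac{-29 - 39}{308 + 9 \cdot 7} = - \frac{68}{308 + 63} = - \frac{68}{371}$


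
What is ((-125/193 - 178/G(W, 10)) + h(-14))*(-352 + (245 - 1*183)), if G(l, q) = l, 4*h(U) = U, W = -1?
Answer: -9730515/193 ≈ -50417.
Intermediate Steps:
h(U) = U/4
((-125/193 - 178/G(W, 10)) + h(-14))*(-352 + (245 - 1*183)) = ((-125/193 - 178/(-1)) + (¼)*(-14))*(-352 + (245 - 1*183)) = ((-125*1/193 - 178*(-1)) - 7/2)*(-352 + (245 - 183)) = ((-125/193 + 178) - 7/2)*(-352 + 62) = (34229/193 - 7/2)*(-290) = (67107/386)*(-290) = -9730515/193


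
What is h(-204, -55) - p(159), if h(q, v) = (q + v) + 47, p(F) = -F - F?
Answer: 106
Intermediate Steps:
p(F) = -2*F
h(q, v) = 47 + q + v
h(-204, -55) - p(159) = (47 - 204 - 55) - (-2)*159 = -212 - 1*(-318) = -212 + 318 = 106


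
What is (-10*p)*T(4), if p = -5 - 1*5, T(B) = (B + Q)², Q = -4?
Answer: 0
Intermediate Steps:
T(B) = (-4 + B)² (T(B) = (B - 4)² = (-4 + B)²)
p = -10 (p = -5 - 5 = -10)
(-10*p)*T(4) = (-10*(-10))*(-4 + 4)² = 100*0² = 100*0 = 0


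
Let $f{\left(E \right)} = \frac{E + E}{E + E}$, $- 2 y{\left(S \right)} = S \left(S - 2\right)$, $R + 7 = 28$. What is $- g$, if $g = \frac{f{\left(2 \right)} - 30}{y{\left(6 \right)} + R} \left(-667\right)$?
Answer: $- \frac{19343}{9} \approx -2149.2$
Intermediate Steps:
$R = 21$ ($R = -7 + 28 = 21$)
$y{\left(S \right)} = - \frac{S \left(-2 + S\right)}{2}$ ($y{\left(S \right)} = - \frac{S \left(S - 2\right)}{2} = - \frac{S \left(-2 + S\right)}{2}$)
$f{\left(E \right)} = 1$ ($f{\left(E \right)} = \frac{2 E}{2 E} = 2 E \frac{1}{2 E} = 1$)
$g = \frac{19343}{9}$ ($g = \frac{1 - 30}{\frac{1}{2} \cdot 6 \left(2 - 6\right) + 21} \left(-667\right) = - \frac{29}{\frac{1}{2} \cdot 6 \left(2 - 6\right) + 21} \left(-667\right) = - \frac{29}{\frac{1}{2} \cdot 6 \left(-4\right) + 21} \left(-667\right) = - \frac{29}{-12 + 21} \left(-667\right) = - \frac{29}{9} \left(-667\right) = \left(-29\right) \frac{1}{9} \left(-667\right) = \left(- \frac{29}{9}\right) \left(-667\right) = \frac{19343}{9} \approx 2149.2$)
$- g = \left(-1\right) \frac{19343}{9} = - \frac{19343}{9}$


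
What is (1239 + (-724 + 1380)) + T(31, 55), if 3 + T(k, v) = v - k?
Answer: 1916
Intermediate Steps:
T(k, v) = -3 + v - k (T(k, v) = -3 + (v - k) = -3 + v - k)
(1239 + (-724 + 1380)) + T(31, 55) = (1239 + (-724 + 1380)) + (-3 + 55 - 1*31) = (1239 + 656) + (-3 + 55 - 31) = 1895 + 21 = 1916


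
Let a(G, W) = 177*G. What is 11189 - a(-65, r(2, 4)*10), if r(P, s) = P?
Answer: 22694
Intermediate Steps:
11189 - a(-65, r(2, 4)*10) = 11189 - 177*(-65) = 11189 - 1*(-11505) = 11189 + 11505 = 22694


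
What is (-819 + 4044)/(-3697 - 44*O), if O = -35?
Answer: -1075/719 ≈ -1.4951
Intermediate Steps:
(-819 + 4044)/(-3697 - 44*O) = (-819 + 4044)/(-3697 - 44*(-35)) = 3225/(-3697 + 1540) = 3225/(-2157) = 3225*(-1/2157) = -1075/719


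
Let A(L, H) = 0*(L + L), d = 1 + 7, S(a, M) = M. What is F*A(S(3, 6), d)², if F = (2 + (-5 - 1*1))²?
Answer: 0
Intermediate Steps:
d = 8
A(L, H) = 0 (A(L, H) = 0*(2*L) = 0)
F = 16 (F = (2 + (-5 - 1))² = (2 - 6)² = (-4)² = 16)
F*A(S(3, 6), d)² = 16*0² = 16*0 = 0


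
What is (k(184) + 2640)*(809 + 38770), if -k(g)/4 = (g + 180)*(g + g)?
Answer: -21102256272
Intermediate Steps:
k(g) = -8*g*(180 + g) (k(g) = -4*(g + 180)*(g + g) = -4*(180 + g)*2*g = -8*g*(180 + g))
(k(184) + 2640)*(809 + 38770) = (-8*184*(180 + 184) + 2640)*(809 + 38770) = (-8*184*364 + 2640)*39579 = (-535808 + 2640)*39579 = -533168*39579 = -21102256272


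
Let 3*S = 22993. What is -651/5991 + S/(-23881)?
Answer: -61463552/143071071 ≈ -0.42960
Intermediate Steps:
S = 22993/3 (S = (⅓)*22993 = 22993/3 ≈ 7664.3)
-651/5991 + S/(-23881) = -651/5991 + (22993/3)/(-23881) = -651*1/5991 + (22993/3)*(-1/23881) = -217/1997 - 22993/71643 = -61463552/143071071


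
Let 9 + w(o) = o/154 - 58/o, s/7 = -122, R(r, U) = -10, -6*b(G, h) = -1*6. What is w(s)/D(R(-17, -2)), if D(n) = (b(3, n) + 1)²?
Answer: -68001/18788 ≈ -3.6194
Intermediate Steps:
b(G, h) = 1 (b(G, h) = -(-1)*6/6 = -⅙*(-6) = 1)
s = -854 (s = 7*(-122) = -854)
D(n) = 4 (D(n) = (1 + 1)² = 2² = 4)
w(o) = -9 - 58/o + o/154 (w(o) = -9 + (o/154 - 58/o) = -9 + (-58/o + o/154) = -9 - 58/o + o/154)
w(s)/D(R(-17, -2)) = (-9 - 58/(-854) + (1/154)*(-854))/4 = (-9 - 58*(-1/854) - 61/11)*(¼) = (-9 + 29/427 - 61/11)*(¼) = -68001/4697*¼ = -68001/18788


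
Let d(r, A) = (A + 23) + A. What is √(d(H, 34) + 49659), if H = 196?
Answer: 5*√1990 ≈ 223.05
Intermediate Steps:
d(r, A) = 23 + 2*A (d(r, A) = (23 + A) + A = 23 + 2*A)
√(d(H, 34) + 49659) = √((23 + 2*34) + 49659) = √((23 + 68) + 49659) = √(91 + 49659) = √49750 = 5*√1990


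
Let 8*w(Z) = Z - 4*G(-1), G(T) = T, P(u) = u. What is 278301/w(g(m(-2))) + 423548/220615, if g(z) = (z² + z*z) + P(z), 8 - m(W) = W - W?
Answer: 24561914882/1544305 ≈ 15905.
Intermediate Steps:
m(W) = 8 (m(W) = 8 - (W - W) = 8 - 1*0 = 8 + 0 = 8)
g(z) = z + 2*z² (g(z) = (z² + z*z) + z = (z² + z²) + z = 2*z² + z = z + 2*z²)
w(Z) = ½ + Z/8 (w(Z) = (Z - 4*(-1))/8 = (Z + 4)/8 = (4 + Z)/8 = ½ + Z/8)
278301/w(g(m(-2))) + 423548/220615 = 278301/(½ + (8*(1 + 2*8))/8) + 423548/220615 = 278301/(½ + (8*(1 + 16))/8) + 423548*(1/220615) = 278301/(½ + (8*17)/8) + 423548/220615 = 278301/(½ + (⅛)*136) + 423548/220615 = 278301/(½ + 17) + 423548/220615 = 278301/(35/2) + 423548/220615 = 278301*(2/35) + 423548/220615 = 556602/35 + 423548/220615 = 24561914882/1544305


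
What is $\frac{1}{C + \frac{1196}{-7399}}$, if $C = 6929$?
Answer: $\frac{7399}{51266475} \approx 0.00014432$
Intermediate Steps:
$\frac{1}{C + \frac{1196}{-7399}} = \frac{1}{6929 + \frac{1196}{-7399}} = \frac{1}{6929 + 1196 \left(- \frac{1}{7399}\right)} = \frac{1}{6929 - \frac{1196}{7399}} = \frac{1}{\frac{51266475}{7399}} = \frac{7399}{51266475}$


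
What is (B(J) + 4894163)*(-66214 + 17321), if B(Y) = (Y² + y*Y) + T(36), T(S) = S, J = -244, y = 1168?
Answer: -228268851499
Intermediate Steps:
B(Y) = 36 + Y² + 1168*Y (B(Y) = (Y² + 1168*Y) + 36 = 36 + Y² + 1168*Y)
(B(J) + 4894163)*(-66214 + 17321) = ((36 + (-244)² + 1168*(-244)) + 4894163)*(-66214 + 17321) = ((36 + 59536 - 284992) + 4894163)*(-48893) = (-225420 + 4894163)*(-48893) = 4668743*(-48893) = -228268851499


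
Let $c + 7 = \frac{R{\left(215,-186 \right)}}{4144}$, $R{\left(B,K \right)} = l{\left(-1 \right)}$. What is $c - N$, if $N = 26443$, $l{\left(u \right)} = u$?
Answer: $- \frac{109608801}{4144} \approx -26450.0$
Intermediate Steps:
$R{\left(B,K \right)} = -1$
$c = - \frac{29009}{4144}$ ($c = -7 - \frac{1}{4144} = - \frac{29009}{4144} \approx -7.0002$)
$c - N = - \frac{29009}{4144} - 26443 = - \frac{109608801}{4144}$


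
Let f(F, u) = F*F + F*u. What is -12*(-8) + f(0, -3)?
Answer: 96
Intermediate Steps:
f(F, u) = F**2 + F*u
-12*(-8) + f(0, -3) = -12*(-8) + 0*(0 - 3) = 96 + 0*(-3) = 96 + 0 = 96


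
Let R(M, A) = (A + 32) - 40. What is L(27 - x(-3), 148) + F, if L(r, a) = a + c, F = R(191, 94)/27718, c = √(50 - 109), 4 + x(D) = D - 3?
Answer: 2051175/13859 + I*√59 ≈ 148.0 + 7.6811*I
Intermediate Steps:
x(D) = -7 + D (x(D) = -4 + (D - 3) = -4 + (-3 + D) = -7 + D)
R(M, A) = -8 + A (R(M, A) = (32 + A) - 40 = -8 + A)
c = I*√59 (c = √(-59) = I*√59 ≈ 7.6811*I)
F = 43/13859 (F = (-8 + 94)/27718 = 86*(1/27718) = 43/13859 ≈ 0.0031027)
L(r, a) = a + I*√59
L(27 - x(-3), 148) + F = (148 + I*√59) + 43/13859 = 2051175/13859 + I*√59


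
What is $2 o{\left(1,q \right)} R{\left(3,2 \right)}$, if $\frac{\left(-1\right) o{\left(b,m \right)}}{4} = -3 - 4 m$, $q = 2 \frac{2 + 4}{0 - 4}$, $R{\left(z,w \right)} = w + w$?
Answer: $-288$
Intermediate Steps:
$R{\left(z,w \right)} = 2 w$
$q = -3$ ($q = 2 \frac{6}{-4} = 2 \cdot 6 \left(- \frac{1}{4}\right) = 2 \left(- \frac{3}{2}\right) = -3$)
$o{\left(b,m \right)} = 12 + 16 m$ ($o{\left(b,m \right)} = - 4 \left(-3 - 4 m\right) = 12 + 16 m$)
$2 o{\left(1,q \right)} R{\left(3,2 \right)} = 2 \left(12 + 16 \left(-3\right)\right) 2 \cdot 2 = 2 \left(12 - 48\right) 4 = 2 \left(-36\right) 4 = \left(-72\right) 4 = -288$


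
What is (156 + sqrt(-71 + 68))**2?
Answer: (156 + I*sqrt(3))**2 ≈ 24333.0 + 540.4*I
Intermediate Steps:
(156 + sqrt(-71 + 68))**2 = (156 + sqrt(-3))**2 = (156 + I*sqrt(3))**2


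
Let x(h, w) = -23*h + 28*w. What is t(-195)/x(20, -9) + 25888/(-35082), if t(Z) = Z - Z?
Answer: -12944/17541 ≈ -0.73793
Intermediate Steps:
t(Z) = 0
t(-195)/x(20, -9) + 25888/(-35082) = 0/(-23*20 + 28*(-9)) + 25888/(-35082) = 0/(-460 - 252) + 25888*(-1/35082) = 0/(-712) - 12944/17541 = 0*(-1/712) - 12944/17541 = 0 - 12944/17541 = -12944/17541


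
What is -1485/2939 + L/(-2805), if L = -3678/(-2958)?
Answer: -2055356132/4064240235 ≈ -0.50572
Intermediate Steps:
L = 613/493 (L = -3678*(-1/2958) = 613/493 ≈ 1.2434)
-1485/2939 + L/(-2805) = -1485/2939 + (613/493)/(-2805) = -1485*1/2939 + (613/493)*(-1/2805) = -1485/2939 - 613/1382865 = -2055356132/4064240235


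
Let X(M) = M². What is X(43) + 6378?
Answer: 8227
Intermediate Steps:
X(43) + 6378 = 43² + 6378 = 1849 + 6378 = 8227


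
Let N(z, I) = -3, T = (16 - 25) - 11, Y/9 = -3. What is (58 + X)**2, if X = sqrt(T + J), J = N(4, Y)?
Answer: (58 + I*sqrt(23))**2 ≈ 3341.0 + 556.32*I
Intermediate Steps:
Y = -27 (Y = 9*(-3) = -27)
T = -20 (T = -9 - 11 = -20)
J = -3
X = I*sqrt(23) (X = sqrt(-20 - 3) = sqrt(-23) = I*sqrt(23) ≈ 4.7958*I)
(58 + X)**2 = (58 + I*sqrt(23))**2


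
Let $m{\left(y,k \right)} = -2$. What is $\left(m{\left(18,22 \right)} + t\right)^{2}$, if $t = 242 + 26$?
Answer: $70756$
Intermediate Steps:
$t = 268$
$\left(m{\left(18,22 \right)} + t\right)^{2} = \left(-2 + 268\right)^{2} = 266^{2} = 70756$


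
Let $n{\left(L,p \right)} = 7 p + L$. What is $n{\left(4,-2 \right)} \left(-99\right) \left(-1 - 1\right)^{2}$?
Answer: $3960$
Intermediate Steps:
$n{\left(L,p \right)} = L + 7 p$
$n{\left(4,-2 \right)} \left(-99\right) \left(-1 - 1\right)^{2} = \left(4 + 7 \left(-2\right)\right) \left(-99\right) \left(-1 - 1\right)^{2} = \left(4 - 14\right) \left(-99\right) \left(-2\right)^{2} = \left(-10\right) \left(-99\right) 4 = 990 \cdot 4 = 3960$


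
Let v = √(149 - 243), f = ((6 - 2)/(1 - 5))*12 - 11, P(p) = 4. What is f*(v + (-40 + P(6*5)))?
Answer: 828 - 23*I*√94 ≈ 828.0 - 222.99*I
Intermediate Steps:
f = -23 (f = (4/(-4))*12 - 11 = (4*(-¼))*12 - 11 = -1*12 - 11 = -12 - 11 = -23)
v = I*√94 (v = √(-94) = I*√94 ≈ 9.6954*I)
f*(v + (-40 + P(6*5))) = -23*(I*√94 + (-40 + 4)) = -23*(I*√94 - 36) = -23*(-36 + I*√94) = 828 - 23*I*√94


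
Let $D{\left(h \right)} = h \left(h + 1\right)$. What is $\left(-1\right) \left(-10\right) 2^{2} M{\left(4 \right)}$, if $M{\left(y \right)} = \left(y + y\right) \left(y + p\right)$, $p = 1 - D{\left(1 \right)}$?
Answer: $960$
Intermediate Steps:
$D{\left(h \right)} = h \left(1 + h\right)$
$p = -1$ ($p = 1 - 1 \left(1 + 1\right) = 1 - 1 \cdot 2 = 1 - 2 = -1$)
$M{\left(y \right)} = 2 y \left(-1 + y\right)$ ($M{\left(y \right)} = \left(y + y\right) \left(y - 1\right) = 2 y \left(-1 + y\right)$)
$\left(-1\right) \left(-10\right) 2^{2} M{\left(4 \right)} = \left(-1\right) \left(-10\right) 2^{2} \cdot 2 \cdot 4 \left(-1 + 4\right) = 10 \cdot 4 \cdot 2 \cdot 4 \cdot 3 = 40 \cdot 24 = 960$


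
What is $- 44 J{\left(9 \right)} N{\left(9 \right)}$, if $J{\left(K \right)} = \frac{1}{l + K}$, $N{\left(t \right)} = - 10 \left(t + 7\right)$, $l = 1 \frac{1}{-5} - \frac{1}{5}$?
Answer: $\frac{35200}{43} \approx 818.6$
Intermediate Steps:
$l = - \frac{2}{5}$ ($l = 1 \left(- \frac{1}{5}\right) - \frac{1}{5} = - \frac{1}{5} - \frac{1}{5} = - \frac{2}{5} \approx -0.4$)
$N{\left(t \right)} = -70 - 10 t$ ($N{\left(t \right)} = - 10 \left(7 + t\right) = -70 - 10 t$)
$J{\left(K \right)} = \frac{1}{- \frac{2}{5} + K}$
$- 44 J{\left(9 \right)} N{\left(9 \right)} = - 44 \frac{5}{-2 + 5 \cdot 9} \left(-70 - 90\right) = - 44 \frac{5}{-2 + 45} \left(-70 - 90\right) = - 44 \cdot \frac{5}{43} \left(-160\right) = - 44 \cdot 5 \cdot \frac{1}{43} \left(-160\right) = \left(-44\right) \frac{5}{43} \left(-160\right) = \left(- \frac{220}{43}\right) \left(-160\right) = \frac{35200}{43}$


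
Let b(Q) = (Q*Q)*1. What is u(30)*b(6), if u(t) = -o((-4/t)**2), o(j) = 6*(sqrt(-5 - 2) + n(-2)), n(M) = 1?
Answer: -216 - 216*I*sqrt(7) ≈ -216.0 - 571.48*I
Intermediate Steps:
b(Q) = Q**2 (b(Q) = Q**2*1 = Q**2)
o(j) = 6 + 6*I*sqrt(7) (o(j) = 6*(sqrt(-5 - 2) + 1) = 6*(sqrt(-7) + 1) = 6*(I*sqrt(7) + 1) = 6*(1 + I*sqrt(7)) = 6 + 6*I*sqrt(7))
u(t) = -6 - 6*I*sqrt(7) (u(t) = -(6 + 6*I*sqrt(7)) = -6 - 6*I*sqrt(7))
u(30)*b(6) = (-6 - 6*I*sqrt(7))*6**2 = (-6 - 6*I*sqrt(7))*36 = -216 - 216*I*sqrt(7)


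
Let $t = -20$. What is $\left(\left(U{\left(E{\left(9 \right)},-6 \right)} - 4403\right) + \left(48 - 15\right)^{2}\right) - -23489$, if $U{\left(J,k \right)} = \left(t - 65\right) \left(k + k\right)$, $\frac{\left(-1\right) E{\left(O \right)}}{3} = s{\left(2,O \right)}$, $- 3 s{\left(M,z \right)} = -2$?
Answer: $21195$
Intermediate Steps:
$s{\left(M,z \right)} = \frac{2}{3}$ ($s{\left(M,z \right)} = \left(- \frac{1}{3}\right) \left(-2\right) = \frac{2}{3}$)
$E{\left(O \right)} = -2$ ($E{\left(O \right)} = \left(-3\right) \frac{2}{3} = -2$)
$U{\left(J,k \right)} = - 170 k$ ($U{\left(J,k \right)} = \left(-20 - 65\right) \left(k + k\right) = - 85 \cdot 2 k = - 170 k$)
$\left(\left(U{\left(E{\left(9 \right)},-6 \right)} - 4403\right) + \left(48 - 15\right)^{2}\right) - -23489 = \left(\left(\left(-170\right) \left(-6\right) - 4403\right) + \left(48 - 15\right)^{2}\right) - -23489 = \left(\left(1020 - 4403\right) + 33^{2}\right) + 23489 = \left(-3383 + 1089\right) + 23489 = -2294 + 23489 = 21195$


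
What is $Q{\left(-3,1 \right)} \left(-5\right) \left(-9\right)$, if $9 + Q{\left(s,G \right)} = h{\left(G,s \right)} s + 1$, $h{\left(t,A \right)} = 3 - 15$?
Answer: $1260$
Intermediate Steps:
$h{\left(t,A \right)} = -12$ ($h{\left(t,A \right)} = 3 - 15 = -12$)
$Q{\left(s,G \right)} = -8 - 12 s$ ($Q{\left(s,G \right)} = -9 - \left(-1 + 12 s\right) = -8 - 12 s$)
$Q{\left(-3,1 \right)} \left(-5\right) \left(-9\right) = \left(-8 - -36\right) \left(-5\right) \left(-9\right) = \left(-8 + 36\right) \left(-5\right) \left(-9\right) = 28 \left(-5\right) \left(-9\right) = \left(-140\right) \left(-9\right) = 1260$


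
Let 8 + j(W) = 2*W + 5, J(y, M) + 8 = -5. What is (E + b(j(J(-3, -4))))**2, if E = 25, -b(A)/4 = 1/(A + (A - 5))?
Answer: 2493241/3969 ≈ 628.18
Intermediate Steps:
J(y, M) = -13 (J(y, M) = -8 - 5 = -13)
j(W) = -3 + 2*W (j(W) = -8 + (2*W + 5) = -8 + (5 + 2*W) = -3 + 2*W)
b(A) = -4/(-5 + 2*A) (b(A) = -4/(A + (A - 5)) = -4/(A + (-5 + A)) = -4/(-5 + 2*A))
(E + b(j(J(-3, -4))))**2 = (25 - 4/(-5 + 2*(-3 + 2*(-13))))**2 = (25 - 4/(-5 + 2*(-3 - 26)))**2 = (25 - 4/(-5 + 2*(-29)))**2 = (25 - 4/(-5 - 58))**2 = (25 - 4/(-63))**2 = (25 - 4*(-1/63))**2 = (25 + 4/63)**2 = (1579/63)**2 = 2493241/3969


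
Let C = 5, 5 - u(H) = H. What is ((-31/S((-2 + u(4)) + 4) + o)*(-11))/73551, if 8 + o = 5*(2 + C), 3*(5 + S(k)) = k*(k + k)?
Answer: 44/73551 ≈ 0.00059822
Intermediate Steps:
u(H) = 5 - H
S(k) = -5 + 2*k²/3 (S(k) = -5 + (k*(k + k))/3 = -5 + (k*(2*k))/3 = -5 + (2*k²)/3 = -5 + 2*k²/3)
o = 27 (o = -8 + 5*(2 + 5) = -8 + 5*7 = -8 + 35 = 27)
((-31/S((-2 + u(4)) + 4) + o)*(-11))/73551 = ((-31/(-5 + 2*((-2 + (5 - 1*4)) + 4)²/3) + 27)*(-11))/73551 = ((-31/(-5 + 2*((-2 + (5 - 4)) + 4)²/3) + 27)*(-11))*(1/73551) = ((-31/(-5 + 2*((-2 + 1) + 4)²/3) + 27)*(-11))*(1/73551) = ((-31/(-5 + 2*(-1 + 4)²/3) + 27)*(-11))*(1/73551) = ((-31/(-5 + (⅔)*3²) + 27)*(-11))*(1/73551) = ((-31/(-5 + (⅔)*9) + 27)*(-11))*(1/73551) = ((-31/(-5 + 6) + 27)*(-11))*(1/73551) = ((-31/1 + 27)*(-11))*(1/73551) = ((-31*1 + 27)*(-11))*(1/73551) = ((-31 + 27)*(-11))*(1/73551) = -4*(-11)*(1/73551) = 44*(1/73551) = 44/73551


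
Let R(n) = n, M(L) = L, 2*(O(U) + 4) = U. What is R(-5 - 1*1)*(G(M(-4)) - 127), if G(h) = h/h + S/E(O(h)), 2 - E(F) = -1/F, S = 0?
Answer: 756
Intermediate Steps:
O(U) = -4 + U/2
E(F) = 2 + 1/F (E(F) = 2 - (-1)/F = 2 + 1/F)
G(h) = 1 (G(h) = h/h + 0/(2 + 1/(-4 + h/2)) = 1 + 0 = 1)
R(-5 - 1*1)*(G(M(-4)) - 127) = (-5 - 1*1)*(1 - 127) = (-5 - 1)*(-126) = -6*(-126) = 756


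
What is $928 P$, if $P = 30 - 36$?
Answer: $-5568$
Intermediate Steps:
$P = -6$
$928 P = 928 \left(-6\right) = -5568$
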